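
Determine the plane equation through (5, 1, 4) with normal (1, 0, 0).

The plane through P with normal n = (a, b, c) satisfies n·(r - P) = 0,
i.e. ax + by + cz = a·x₀ + b·y₀ + c·z₀.
d = 1·5 + 0·1 + 0·4
  = 5 + 0 + 0
  = 5
Equation: x = 5

x = 5


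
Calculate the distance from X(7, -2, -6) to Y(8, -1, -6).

d = √[(x₂-x₁)² + (y₂-y₁)² + (z₂-z₁)²]
  = √[1² + 1² + 0²]
  = √[1 + 1 + 0]
  = √2
  ≈ 1.414

1.414


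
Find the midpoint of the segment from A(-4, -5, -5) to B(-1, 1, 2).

M = ((x₁+x₂)/2, (y₁+y₂)/2, (z₁+z₂)/2)
  = ((-4 - 1)/2, (-5 + 1)/2, (-5 + 2)/2)
  = (-5/2, -4/2, -3/2)
  = (-2.5, -2, -1.5)

(-2.5, -2, -1.5)


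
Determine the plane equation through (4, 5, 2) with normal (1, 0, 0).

The plane through P with normal n = (a, b, c) satisfies n·(r - P) = 0,
i.e. ax + by + cz = a·x₀ + b·y₀ + c·z₀.
d = 1·4 + 0·5 + 0·2
  = 4 + 0 + 0
  = 4
Equation: x = 4

x = 4


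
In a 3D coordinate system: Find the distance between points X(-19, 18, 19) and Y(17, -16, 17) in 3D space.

d = √[(x₂-x₁)² + (y₂-y₁)² + (z₂-z₁)²]
  = √[36² + (-34)² + (-2)²]
  = √[1296 + 1156 + 4]
  = √2456
  ≈ 49.56

49.56


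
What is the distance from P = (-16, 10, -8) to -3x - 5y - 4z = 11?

distance = |a·x₀ + b·y₀ + c·z₀ - d| / √(a² + b² + c²)
  = |(-3)·(-16) + (-5)·10 + (-4)·(-8) - 11| / √((-3)² + (-5)² + (-4)²)
  = |48 - 50 + 32 - 11| / √(9 + 25 + 16)
  = |19| / √50
  = 19 / 7.071
  ≈ 2.687

2.687


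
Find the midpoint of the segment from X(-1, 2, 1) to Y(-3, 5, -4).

M = ((x₁+x₂)/2, (y₁+y₂)/2, (z₁+z₂)/2)
  = ((-1 - 3)/2, (2 + 5)/2, (1 - 4)/2)
  = (-4/2, 7/2, -3/2)
  = (-2, 3.5, -1.5)

(-2, 3.5, -1.5)


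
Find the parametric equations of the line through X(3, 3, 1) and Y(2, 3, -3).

Direction vector d = Y - X = (2 - 3, 3 - 3, -3 - 1) = (-1, 0, -4)
Parametric form r = X + t·d:
x = 3 - t, y = 3, z = 1 - 4t

x = 3 - t, y = 3, z = 1 - 4t


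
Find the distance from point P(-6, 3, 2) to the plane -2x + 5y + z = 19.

distance = |a·x₀ + b·y₀ + c·z₀ - d| / √(a² + b² + c²)
  = |(-2)·(-6) + 5·3 + 1·2 - 19| / √((-2)² + 5² + 1²)
  = |12 + 15 + 2 - 19| / √(4 + 25 + 1)
  = |10| / √30
  = 10 / 5.477
  ≈ 1.826

1.826


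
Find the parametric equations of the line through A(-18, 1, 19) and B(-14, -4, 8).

Direction vector d = B - A = (-14 + 18, -4 - 1, 8 - 19) = (4, -5, -11)
Parametric form r = A + t·d:
x = -18 + 4t, y = 1 - 5t, z = 19 - 11t

x = -18 + 4t, y = 1 - 5t, z = 19 - 11t


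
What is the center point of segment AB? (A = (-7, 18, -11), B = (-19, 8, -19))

M = ((x₁+x₂)/2, (y₁+y₂)/2, (z₁+z₂)/2)
  = ((-7 - 19)/2, (18 + 8)/2, (-11 - 19)/2)
  = (-26/2, 26/2, -30/2)
  = (-13, 13, -15)

(-13, 13, -15)


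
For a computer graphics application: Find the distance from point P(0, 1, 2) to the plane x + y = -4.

distance = |a·x₀ + b·y₀ + c·z₀ - d| / √(a² + b² + c²)
  = |1·0 + 1·1 + 0·2 - (-4)| / √(1² + 1² + 0²)
  = |0 + 1 + 0 + 4| / √(1 + 1 + 0)
  = |5| / √2
  = 5 / 1.414
  ≈ 3.536

3.536


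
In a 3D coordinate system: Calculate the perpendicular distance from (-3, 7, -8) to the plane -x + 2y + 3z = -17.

distance = |a·x₀ + b·y₀ + c·z₀ - d| / √(a² + b² + c²)
  = |(-1)·(-3) + 2·7 + 3·(-8) - (-17)| / √((-1)² + 2² + 3²)
  = |3 + 14 - 24 + 17| / √(1 + 4 + 9)
  = |10| / √14
  = 10 / 3.742
  ≈ 2.673

2.673


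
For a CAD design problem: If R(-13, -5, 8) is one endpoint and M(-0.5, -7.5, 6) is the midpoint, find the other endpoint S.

S = 2M - R
  = (2·(-0.5) - (-13), 2·(-7.5) - (-5), 2·6 - 8)
  = (-1 + 13, -15 + 5, 12 - 8)
  = (12, -10, 4)

(12, -10, 4)


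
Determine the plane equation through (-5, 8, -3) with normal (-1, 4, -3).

The plane through P with normal n = (a, b, c) satisfies n·(r - P) = 0,
i.e. ax + by + cz = a·x₀ + b·y₀ + c·z₀.
d = (-1)·(-5) + 4·8 + (-3)·(-3)
  = 5 + 32 + 9
  = 46
Equation: -x + 4y - 3z = 46

-x + 4y - 3z = 46


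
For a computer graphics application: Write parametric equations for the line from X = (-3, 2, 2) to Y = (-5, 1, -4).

Direction vector d = Y - X = (-5 + 3, 1 - 2, -4 - 2) = (-2, -1, -6)
Parametric form r = X + t·d:
x = -3 - 2t, y = 2 - t, z = 2 - 6t

x = -3 - 2t, y = 2 - t, z = 2 - 6t


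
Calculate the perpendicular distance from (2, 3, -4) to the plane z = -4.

distance = |a·x₀ + b·y₀ + c·z₀ - d| / √(a² + b² + c²)
  = |0·2 + 0·3 + 1·(-4) - (-4)| / √(0² + 0² + 1²)
  = |0 + 0 - 4 + 4| / √(0 + 0 + 1)
  = |0| / √1
  = 0 / 1
  ≈ 0

0


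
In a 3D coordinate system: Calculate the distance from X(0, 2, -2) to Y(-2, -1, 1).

d = √[(x₂-x₁)² + (y₂-y₁)² + (z₂-z₁)²]
  = √[(-2)² + (-3)² + 3²]
  = √[4 + 9 + 9]
  = √22
  ≈ 4.69

4.69


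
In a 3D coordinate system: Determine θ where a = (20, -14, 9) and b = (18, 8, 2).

a·b = 20·18 + (-14)·8 + 9·2 = 360 - 112 + 18 = 266
|a| = √(20² + (-14)² + 9²) = √677 ≈ 26.02
|b| = √(18² + 8² + 2²) = √392 ≈ 19.8
cos θ = (a·b)/(|a||b|) = 266/(26.02·19.8) ≈ 0.5164
θ = arccos(0.5164) ≈ 58.91°

58.91°


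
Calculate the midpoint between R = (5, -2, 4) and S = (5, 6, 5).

M = ((x₁+x₂)/2, (y₁+y₂)/2, (z₁+z₂)/2)
  = ((5 + 5)/2, (-2 + 6)/2, (4 + 5)/2)
  = (10/2, 4/2, 9/2)
  = (5, 2, 4.5)

(5, 2, 4.5)


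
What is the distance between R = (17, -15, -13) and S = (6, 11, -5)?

d = √[(x₂-x₁)² + (y₂-y₁)² + (z₂-z₁)²]
  = √[(-11)² + 26² + 8²]
  = √[121 + 676 + 64]
  = √861
  ≈ 29.34

29.34


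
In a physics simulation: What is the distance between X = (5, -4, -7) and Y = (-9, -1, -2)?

d = √[(x₂-x₁)² + (y₂-y₁)² + (z₂-z₁)²]
  = √[(-14)² + 3² + 5²]
  = √[196 + 9 + 25]
  = √230
  ≈ 15.17

15.17


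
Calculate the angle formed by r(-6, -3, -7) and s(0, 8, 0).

r·s = (-6)·0 + (-3)·8 + (-7)·0 = 0 - 24 + 0 = -24
|r| = √((-6)² + (-3)² + (-7)²) = √94 ≈ 9.695
|s| = √(0² + 8² + 0²) = √64 ≈ 8
cos θ = (r·s)/(|r||s|) = -24/(9.695·8) ≈ -0.3094
θ = arccos(-0.3094) ≈ 108°

108°


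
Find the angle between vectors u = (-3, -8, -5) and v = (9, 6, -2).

u·v = (-3)·9 + (-8)·6 + (-5)·(-2) = -27 - 48 + 10 = -65
|u| = √((-3)² + (-8)² + (-5)²) = √98 ≈ 9.899
|v| = √(9² + 6² + (-2)²) = √121 ≈ 11
cos θ = (u·v)/(|u||v|) = -65/(9.899·11) ≈ -0.5969
θ = arccos(-0.5969) ≈ 126.6°

126.6°


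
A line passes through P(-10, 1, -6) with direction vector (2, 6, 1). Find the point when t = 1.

P(t) = P + t·d
  = (-10 + 2·1, 1 + 6·1, -6 + 1·1)
  = (-10 + 2, 1 + 6, -6 + 1)
  = (-8, 7, -5)

(-8, 7, -5)


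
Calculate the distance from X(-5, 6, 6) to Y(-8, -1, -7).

d = √[(x₂-x₁)² + (y₂-y₁)² + (z₂-z₁)²]
  = √[(-3)² + (-7)² + (-13)²]
  = √[9 + 49 + 169]
  = √227
  ≈ 15.07

15.07


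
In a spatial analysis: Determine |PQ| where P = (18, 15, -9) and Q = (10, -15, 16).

d = √[(x₂-x₁)² + (y₂-y₁)² + (z₂-z₁)²]
  = √[(-8)² + (-30)² + 25²]
  = √[64 + 900 + 625]
  = √1589
  ≈ 39.86

39.86


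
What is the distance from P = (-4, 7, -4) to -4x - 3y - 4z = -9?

distance = |a·x₀ + b·y₀ + c·z₀ - d| / √(a² + b² + c²)
  = |(-4)·(-4) + (-3)·7 + (-4)·(-4) - (-9)| / √((-4)² + (-3)² + (-4)²)
  = |16 - 21 + 16 + 9| / √(16 + 9 + 16)
  = |20| / √41
  = 20 / 6.403
  ≈ 3.123

3.123


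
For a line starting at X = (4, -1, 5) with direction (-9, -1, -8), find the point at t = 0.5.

P(t) = X + t·d
  = (4 + (-9)·0.5, -1 + (-1)·0.5, 5 + (-8)·0.5)
  = (4 - 4.5, -1 - 0.5, 5 - 4)
  = (-0.5, -1.5, 1)

(-0.5, -1.5, 1)


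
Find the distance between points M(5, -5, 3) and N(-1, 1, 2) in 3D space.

d = √[(x₂-x₁)² + (y₂-y₁)² + (z₂-z₁)²]
  = √[(-6)² + 6² + (-1)²]
  = √[36 + 36 + 1]
  = √73
  ≈ 8.544

8.544


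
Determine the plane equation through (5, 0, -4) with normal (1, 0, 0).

The plane through P with normal n = (a, b, c) satisfies n·(r - P) = 0,
i.e. ax + by + cz = a·x₀ + b·y₀ + c·z₀.
d = 1·5 + 0·0 + 0·(-4)
  = 5 + 0 + 0
  = 5
Equation: x = 5

x = 5


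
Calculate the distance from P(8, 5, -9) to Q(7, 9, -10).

d = √[(x₂-x₁)² + (y₂-y₁)² + (z₂-z₁)²]
  = √[(-1)² + 4² + (-1)²]
  = √[1 + 16 + 1]
  = √18
  ≈ 4.243

4.243


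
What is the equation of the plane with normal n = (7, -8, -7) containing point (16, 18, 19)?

The plane through P with normal n = (a, b, c) satisfies n·(r - P) = 0,
i.e. ax + by + cz = a·x₀ + b·y₀ + c·z₀.
d = 7·16 + (-8)·18 + (-7)·19
  = 112 - 144 - 133
  = -165
Equation: 7x - 8y - 7z = -165

7x - 8y - 7z = -165


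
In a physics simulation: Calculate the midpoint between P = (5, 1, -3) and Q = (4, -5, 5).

M = ((x₁+x₂)/2, (y₁+y₂)/2, (z₁+z₂)/2)
  = ((5 + 4)/2, (1 - 5)/2, (-3 + 5)/2)
  = (9/2, -4/2, 2/2)
  = (4.5, -2, 1)

(4.5, -2, 1)


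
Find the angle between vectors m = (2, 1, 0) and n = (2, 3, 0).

m·n = 2·2 + 1·3 + 0·0 = 4 + 3 + 0 = 7
|m| = √(2² + 1² + 0²) = √5 ≈ 2.236
|n| = √(2² + 3² + 0²) = √13 ≈ 3.606
cos θ = (m·n)/(|m||n|) = 7/(2.236·3.606) ≈ 0.8682
θ = arccos(0.8682) ≈ 29.74°

29.74°


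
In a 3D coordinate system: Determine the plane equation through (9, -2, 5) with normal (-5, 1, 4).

The plane through P with normal n = (a, b, c) satisfies n·(r - P) = 0,
i.e. ax + by + cz = a·x₀ + b·y₀ + c·z₀.
d = (-5)·9 + 1·(-2) + 4·5
  = -45 - 2 + 20
  = -27
Equation: -5x + y + 4z = -27

-5x + y + 4z = -27


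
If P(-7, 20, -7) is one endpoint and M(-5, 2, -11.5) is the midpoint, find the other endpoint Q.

Q = 2M - P
  = (2·(-5) - (-7), 2·2 - 20, 2·(-11.5) - (-7))
  = (-10 + 7, 4 - 20, -23 + 7)
  = (-3, -16, -16)

(-3, -16, -16)


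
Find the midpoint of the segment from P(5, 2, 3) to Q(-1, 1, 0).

M = ((x₁+x₂)/2, (y₁+y₂)/2, (z₁+z₂)/2)
  = ((5 - 1)/2, (2 + 1)/2, (3 + 0)/2)
  = (4/2, 3/2, 3/2)
  = (2, 1.5, 1.5)

(2, 1.5, 1.5)


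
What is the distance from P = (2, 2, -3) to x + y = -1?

distance = |a·x₀ + b·y₀ + c·z₀ - d| / √(a² + b² + c²)
  = |1·2 + 1·2 + 0·(-3) - (-1)| / √(1² + 1² + 0²)
  = |2 + 2 + 0 + 1| / √(1 + 1 + 0)
  = |5| / √2
  = 5 / 1.414
  ≈ 3.536

3.536


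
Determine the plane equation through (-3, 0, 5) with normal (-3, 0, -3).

The plane through P with normal n = (a, b, c) satisfies n·(r - P) = 0,
i.e. ax + by + cz = a·x₀ + b·y₀ + c·z₀.
d = (-3)·(-3) + 0·0 + (-3)·5
  = 9 + 0 - 15
  = -6
Equation: -3x - 3z = -6

-3x - 3z = -6


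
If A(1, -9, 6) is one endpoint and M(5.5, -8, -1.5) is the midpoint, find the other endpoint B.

B = 2M - A
  = (2·5.5 - 1, 2·(-8) - (-9), 2·(-1.5) - 6)
  = (11 - 1, -16 + 9, -3 - 6)
  = (10, -7, -9)

(10, -7, -9)


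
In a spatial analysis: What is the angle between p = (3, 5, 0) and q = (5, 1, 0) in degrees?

p·q = 3·5 + 5·1 + 0·0 = 15 + 5 + 0 = 20
|p| = √(3² + 5² + 0²) = √34 ≈ 5.831
|q| = √(5² + 1² + 0²) = √26 ≈ 5.099
cos θ = (p·q)/(|p||q|) = 20/(5.831·5.099) ≈ 0.6727
θ = arccos(0.6727) ≈ 47.73°

47.73°


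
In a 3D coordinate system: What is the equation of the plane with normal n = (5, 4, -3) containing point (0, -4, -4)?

The plane through P with normal n = (a, b, c) satisfies n·(r - P) = 0,
i.e. ax + by + cz = a·x₀ + b·y₀ + c·z₀.
d = 5·0 + 4·(-4) + (-3)·(-4)
  = 0 - 16 + 12
  = -4
Equation: 5x + 4y - 3z = -4

5x + 4y - 3z = -4


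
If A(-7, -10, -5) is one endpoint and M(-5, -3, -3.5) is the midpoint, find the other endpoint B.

B = 2M - A
  = (2·(-5) - (-7), 2·(-3) - (-10), 2·(-3.5) - (-5))
  = (-10 + 7, -6 + 10, -7 + 5)
  = (-3, 4, -2)

(-3, 4, -2)


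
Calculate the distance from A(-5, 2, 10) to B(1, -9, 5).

d = √[(x₂-x₁)² + (y₂-y₁)² + (z₂-z₁)²]
  = √[6² + (-11)² + (-5)²]
  = √[36 + 121 + 25]
  = √182
  ≈ 13.49

13.49


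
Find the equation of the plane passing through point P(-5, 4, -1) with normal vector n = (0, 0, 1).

The plane through P with normal n = (a, b, c) satisfies n·(r - P) = 0,
i.e. ax + by + cz = a·x₀ + b·y₀ + c·z₀.
d = 0·(-5) + 0·4 + 1·(-1)
  = 0 + 0 - 1
  = -1
Equation: z = -1

z = -1


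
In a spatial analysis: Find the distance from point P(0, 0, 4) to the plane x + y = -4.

distance = |a·x₀ + b·y₀ + c·z₀ - d| / √(a² + b² + c²)
  = |1·0 + 1·0 + 0·4 - (-4)| / √(1² + 1² + 0²)
  = |0 + 0 + 0 + 4| / √(1 + 1 + 0)
  = |4| / √2
  = 4 / 1.414
  ≈ 2.828

2.828


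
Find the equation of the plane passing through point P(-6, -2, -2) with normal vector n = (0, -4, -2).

The plane through P with normal n = (a, b, c) satisfies n·(r - P) = 0,
i.e. ax + by + cz = a·x₀ + b·y₀ + c·z₀.
d = 0·(-6) + (-4)·(-2) + (-2)·(-2)
  = 0 + 8 + 4
  = 12
Equation: -4y - 2z = 12

-4y - 2z = 12


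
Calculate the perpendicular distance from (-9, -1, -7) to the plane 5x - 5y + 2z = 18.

distance = |a·x₀ + b·y₀ + c·z₀ - d| / √(a² + b² + c²)
  = |5·(-9) + (-5)·(-1) + 2·(-7) - 18| / √(5² + (-5)² + 2²)
  = |-45 + 5 - 14 - 18| / √(25 + 25 + 4)
  = |-72| / √54
  = 72 / 7.348
  ≈ 9.798

9.798


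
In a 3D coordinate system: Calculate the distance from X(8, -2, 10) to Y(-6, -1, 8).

d = √[(x₂-x₁)² + (y₂-y₁)² + (z₂-z₁)²]
  = √[(-14)² + 1² + (-2)²]
  = √[196 + 1 + 4]
  = √201
  ≈ 14.18

14.18


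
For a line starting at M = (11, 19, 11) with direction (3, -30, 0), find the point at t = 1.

P(t) = M + t·d
  = (11 + 3·1, 19 + (-30)·1, 11 + 0·1)
  = (11 + 3, 19 - 30, 11 + 0)
  = (14, -11, 11)

(14, -11, 11)


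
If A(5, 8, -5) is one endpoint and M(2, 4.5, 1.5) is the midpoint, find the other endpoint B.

B = 2M - A
  = (2·2 - 5, 2·4.5 - 8, 2·1.5 - (-5))
  = (4 - 5, 9 - 8, 3 + 5)
  = (-1, 1, 8)

(-1, 1, 8)


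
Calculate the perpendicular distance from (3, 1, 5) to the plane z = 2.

distance = |a·x₀ + b·y₀ + c·z₀ - d| / √(a² + b² + c²)
  = |0·3 + 0·1 + 1·5 - 2| / √(0² + 0² + 1²)
  = |0 + 0 + 5 - 2| / √(0 + 0 + 1)
  = |3| / √1
  = 3 / 1
  ≈ 3

3


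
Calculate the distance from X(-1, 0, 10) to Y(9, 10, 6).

d = √[(x₂-x₁)² + (y₂-y₁)² + (z₂-z₁)²]
  = √[10² + 10² + (-4)²]
  = √[100 + 100 + 16]
  = √216
  ≈ 14.7

14.7


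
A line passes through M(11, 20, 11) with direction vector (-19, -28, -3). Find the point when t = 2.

P(t) = M + t·d
  = (11 + (-19)·2, 20 + (-28)·2, 11 + (-3)·2)
  = (11 - 38, 20 - 56, 11 - 6)
  = (-27, -36, 5)

(-27, -36, 5)


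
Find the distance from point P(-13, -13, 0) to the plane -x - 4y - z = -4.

distance = |a·x₀ + b·y₀ + c·z₀ - d| / √(a² + b² + c²)
  = |(-1)·(-13) + (-4)·(-13) + (-1)·0 - (-4)| / √((-1)² + (-4)² + (-1)²)
  = |13 + 52 + 0 + 4| / √(1 + 16 + 1)
  = |69| / √18
  = 69 / 4.243
  ≈ 16.26

16.26


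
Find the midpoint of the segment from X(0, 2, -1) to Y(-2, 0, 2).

M = ((x₁+x₂)/2, (y₁+y₂)/2, (z₁+z₂)/2)
  = ((0 - 2)/2, (2 + 0)/2, (-1 + 2)/2)
  = (-2/2, 2/2, 1/2)
  = (-1, 1, 0.5)

(-1, 1, 0.5)


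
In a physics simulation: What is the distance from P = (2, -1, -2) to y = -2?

distance = |a·x₀ + b·y₀ + c·z₀ - d| / √(a² + b² + c²)
  = |0·2 + 1·(-1) + 0·(-2) - (-2)| / √(0² + 1² + 0²)
  = |0 - 1 + 0 + 2| / √(0 + 1 + 0)
  = |1| / √1
  = 1 / 1
  ≈ 1

1


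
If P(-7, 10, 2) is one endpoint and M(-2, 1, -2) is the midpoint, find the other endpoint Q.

Q = 2M - P
  = (2·(-2) - (-7), 2·1 - 10, 2·(-2) - 2)
  = (-4 + 7, 2 - 10, -4 - 2)
  = (3, -8, -6)

(3, -8, -6)


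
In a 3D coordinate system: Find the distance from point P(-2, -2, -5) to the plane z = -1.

distance = |a·x₀ + b·y₀ + c·z₀ - d| / √(a² + b² + c²)
  = |0·(-2) + 0·(-2) + 1·(-5) - (-1)| / √(0² + 0² + 1²)
  = |0 + 0 - 5 + 1| / √(0 + 0 + 1)
  = |-4| / √1
  = 4 / 1
  ≈ 4

4


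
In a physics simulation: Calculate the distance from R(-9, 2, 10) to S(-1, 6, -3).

d = √[(x₂-x₁)² + (y₂-y₁)² + (z₂-z₁)²]
  = √[8² + 4² + (-13)²]
  = √[64 + 16 + 169]
  = √249
  ≈ 15.78

15.78


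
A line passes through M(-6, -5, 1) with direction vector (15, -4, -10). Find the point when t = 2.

P(t) = M + t·d
  = (-6 + 15·2, -5 + (-4)·2, 1 + (-10)·2)
  = (-6 + 30, -5 - 8, 1 - 20)
  = (24, -13, -19)

(24, -13, -19)


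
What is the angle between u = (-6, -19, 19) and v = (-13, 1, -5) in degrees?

u·v = (-6)·(-13) + (-19)·1 + 19·(-5) = 78 - 19 - 95 = -36
|u| = √((-6)² + (-19)² + 19²) = √758 ≈ 27.53
|v| = √((-13)² + 1² + (-5)²) = √195 ≈ 13.96
cos θ = (u·v)/(|u||v|) = -36/(27.53·13.96) ≈ -0.09364
θ = arccos(-0.09364) ≈ 95.37°

95.37°


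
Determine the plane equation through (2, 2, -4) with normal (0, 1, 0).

The plane through P with normal n = (a, b, c) satisfies n·(r - P) = 0,
i.e. ax + by + cz = a·x₀ + b·y₀ + c·z₀.
d = 0·2 + 1·2 + 0·(-4)
  = 0 + 2 + 0
  = 2
Equation: y = 2

y = 2


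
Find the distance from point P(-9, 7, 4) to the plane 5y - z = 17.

distance = |a·x₀ + b·y₀ + c·z₀ - d| / √(a² + b² + c²)
  = |0·(-9) + 5·7 + (-1)·4 - 17| / √(0² + 5² + (-1)²)
  = |0 + 35 - 4 - 17| / √(0 + 25 + 1)
  = |14| / √26
  = 14 / 5.099
  ≈ 2.746

2.746


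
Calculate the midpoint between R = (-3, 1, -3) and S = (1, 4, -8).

M = ((x₁+x₂)/2, (y₁+y₂)/2, (z₁+z₂)/2)
  = ((-3 + 1)/2, (1 + 4)/2, (-3 - 8)/2)
  = (-2/2, 5/2, -11/2)
  = (-1, 2.5, -5.5)

(-1, 2.5, -5.5)


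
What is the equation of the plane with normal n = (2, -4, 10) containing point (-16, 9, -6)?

The plane through P with normal n = (a, b, c) satisfies n·(r - P) = 0,
i.e. ax + by + cz = a·x₀ + b·y₀ + c·z₀.
d = 2·(-16) + (-4)·9 + 10·(-6)
  = -32 - 36 - 60
  = -128
Equation: 2x - 4y + 10z = -128

2x - 4y + 10z = -128


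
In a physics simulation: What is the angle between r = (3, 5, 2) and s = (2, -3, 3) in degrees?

r·s = 3·2 + 5·(-3) + 2·3 = 6 - 15 + 6 = -3
|r| = √(3² + 5² + 2²) = √38 ≈ 6.164
|s| = √(2² + (-3)² + 3²) = √22 ≈ 4.69
cos θ = (r·s)/(|r||s|) = -3/(6.164·4.69) ≈ -0.1038
θ = arccos(-0.1038) ≈ 95.96°

95.96°


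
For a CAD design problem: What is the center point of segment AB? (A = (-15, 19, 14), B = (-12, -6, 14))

M = ((x₁+x₂)/2, (y₁+y₂)/2, (z₁+z₂)/2)
  = ((-15 - 12)/2, (19 - 6)/2, (14 + 14)/2)
  = (-27/2, 13/2, 28/2)
  = (-13.5, 6.5, 14)

(-13.5, 6.5, 14)


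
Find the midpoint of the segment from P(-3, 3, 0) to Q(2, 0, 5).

M = ((x₁+x₂)/2, (y₁+y₂)/2, (z₁+z₂)/2)
  = ((-3 + 2)/2, (3 + 0)/2, (0 + 5)/2)
  = (-1/2, 3/2, 5/2)
  = (-0.5, 1.5, 2.5)

(-0.5, 1.5, 2.5)


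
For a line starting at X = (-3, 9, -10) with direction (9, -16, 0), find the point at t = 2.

P(t) = X + t·d
  = (-3 + 9·2, 9 + (-16)·2, -10 + 0·2)
  = (-3 + 18, 9 - 32, -10 + 0)
  = (15, -23, -10)

(15, -23, -10)


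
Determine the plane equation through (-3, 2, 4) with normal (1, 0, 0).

The plane through P with normal n = (a, b, c) satisfies n·(r - P) = 0,
i.e. ax + by + cz = a·x₀ + b·y₀ + c·z₀.
d = 1·(-3) + 0·2 + 0·4
  = -3 + 0 + 0
  = -3
Equation: x = -3

x = -3


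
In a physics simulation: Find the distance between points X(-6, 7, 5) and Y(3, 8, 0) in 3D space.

d = √[(x₂-x₁)² + (y₂-y₁)² + (z₂-z₁)²]
  = √[9² + 1² + (-5)²]
  = √[81 + 1 + 25]
  = √107
  ≈ 10.34

10.34


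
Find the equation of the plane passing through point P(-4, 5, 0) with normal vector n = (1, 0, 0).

The plane through P with normal n = (a, b, c) satisfies n·(r - P) = 0,
i.e. ax + by + cz = a·x₀ + b·y₀ + c·z₀.
d = 1·(-4) + 0·5 + 0·0
  = -4 + 0 + 0
  = -4
Equation: x = -4

x = -4


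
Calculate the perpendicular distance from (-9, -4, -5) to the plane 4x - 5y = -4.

distance = |a·x₀ + b·y₀ + c·z₀ - d| / √(a² + b² + c²)
  = |4·(-9) + (-5)·(-4) + 0·(-5) - (-4)| / √(4² + (-5)² + 0²)
  = |-36 + 20 + 0 + 4| / √(16 + 25 + 0)
  = |-12| / √41
  = 12 / 6.403
  ≈ 1.874

1.874


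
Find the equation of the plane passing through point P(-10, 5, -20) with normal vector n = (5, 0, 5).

The plane through P with normal n = (a, b, c) satisfies n·(r - P) = 0,
i.e. ax + by + cz = a·x₀ + b·y₀ + c·z₀.
d = 5·(-10) + 0·5 + 5·(-20)
  = -50 + 0 - 100
  = -150
Equation: 5x + 5z = -150

5x + 5z = -150


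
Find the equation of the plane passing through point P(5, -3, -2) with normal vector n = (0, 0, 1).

The plane through P with normal n = (a, b, c) satisfies n·(r - P) = 0,
i.e. ax + by + cz = a·x₀ + b·y₀ + c·z₀.
d = 0·5 + 0·(-3) + 1·(-2)
  = 0 + 0 - 2
  = -2
Equation: z = -2

z = -2


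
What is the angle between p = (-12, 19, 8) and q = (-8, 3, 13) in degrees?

p·q = (-12)·(-8) + 19·3 + 8·13 = 96 + 57 + 104 = 257
|p| = √((-12)² + 19² + 8²) = √569 ≈ 23.85
|q| = √((-8)² + 3² + 13²) = √242 ≈ 15.56
cos θ = (p·q)/(|p||q|) = 257/(23.85·15.56) ≈ 0.6926
θ = arccos(0.6926) ≈ 46.17°

46.17°


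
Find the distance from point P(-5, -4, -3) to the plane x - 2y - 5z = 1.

distance = |a·x₀ + b·y₀ + c·z₀ - d| / √(a² + b² + c²)
  = |1·(-5) + (-2)·(-4) + (-5)·(-3) - 1| / √(1² + (-2)² + (-5)²)
  = |-5 + 8 + 15 - 1| / √(1 + 4 + 25)
  = |17| / √30
  = 17 / 5.477
  ≈ 3.104

3.104


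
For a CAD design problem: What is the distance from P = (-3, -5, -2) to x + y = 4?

distance = |a·x₀ + b·y₀ + c·z₀ - d| / √(a² + b² + c²)
  = |1·(-3) + 1·(-5) + 0·(-2) - 4| / √(1² + 1² + 0²)
  = |-3 - 5 + 0 - 4| / √(1 + 1 + 0)
  = |-12| / √2
  = 12 / 1.414
  ≈ 8.485

8.485


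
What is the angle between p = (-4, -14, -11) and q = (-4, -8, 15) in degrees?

p·q = (-4)·(-4) + (-14)·(-8) + (-11)·15 = 16 + 112 - 165 = -37
|p| = √((-4)² + (-14)² + (-11)²) = √333 ≈ 18.25
|q| = √((-4)² + (-8)² + 15²) = √305 ≈ 17.46
cos θ = (p·q)/(|p||q|) = -37/(18.25·17.46) ≈ -0.1161
θ = arccos(-0.1161) ≈ 96.67°

96.67°


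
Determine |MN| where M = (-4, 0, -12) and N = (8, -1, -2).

d = √[(x₂-x₁)² + (y₂-y₁)² + (z₂-z₁)²]
  = √[12² + (-1)² + 10²]
  = √[144 + 1 + 100]
  = √245
  ≈ 15.65

15.65


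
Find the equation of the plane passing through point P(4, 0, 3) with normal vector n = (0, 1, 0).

The plane through P with normal n = (a, b, c) satisfies n·(r - P) = 0,
i.e. ax + by + cz = a·x₀ + b·y₀ + c·z₀.
d = 0·4 + 1·0 + 0·3
  = 0 + 0 + 0
  = 0
Equation: y = 0

y = 0


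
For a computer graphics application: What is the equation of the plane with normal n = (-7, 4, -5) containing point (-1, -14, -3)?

The plane through P with normal n = (a, b, c) satisfies n·(r - P) = 0,
i.e. ax + by + cz = a·x₀ + b·y₀ + c·z₀.
d = (-7)·(-1) + 4·(-14) + (-5)·(-3)
  = 7 - 56 + 15
  = -34
Equation: -7x + 4y - 5z = -34

-7x + 4y - 5z = -34


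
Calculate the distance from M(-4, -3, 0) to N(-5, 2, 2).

d = √[(x₂-x₁)² + (y₂-y₁)² + (z₂-z₁)²]
  = √[(-1)² + 5² + 2²]
  = √[1 + 25 + 4]
  = √30
  ≈ 5.477

5.477


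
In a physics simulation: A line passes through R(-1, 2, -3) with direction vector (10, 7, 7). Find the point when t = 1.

P(t) = R + t·d
  = (-1 + 10·1, 2 + 7·1, -3 + 7·1)
  = (-1 + 10, 2 + 7, -3 + 7)
  = (9, 9, 4)

(9, 9, 4)


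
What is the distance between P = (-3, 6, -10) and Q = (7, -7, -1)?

d = √[(x₂-x₁)² + (y₂-y₁)² + (z₂-z₁)²]
  = √[10² + (-13)² + 9²]
  = √[100 + 169 + 81]
  = √350
  ≈ 18.71

18.71


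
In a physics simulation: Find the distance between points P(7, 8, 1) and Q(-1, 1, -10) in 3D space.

d = √[(x₂-x₁)² + (y₂-y₁)² + (z₂-z₁)²]
  = √[(-8)² + (-7)² + (-11)²]
  = √[64 + 49 + 121]
  = √234
  ≈ 15.3

15.3


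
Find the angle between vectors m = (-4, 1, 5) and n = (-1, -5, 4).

m·n = (-4)·(-1) + 1·(-5) + 5·4 = 4 - 5 + 20 = 19
|m| = √((-4)² + 1² + 5²) = √42 ≈ 6.481
|n| = √((-1)² + (-5)² + 4²) = √42 ≈ 6.481
cos θ = (m·n)/(|m||n|) = 19/(6.481·6.481) ≈ 0.4524
θ = arccos(0.4524) ≈ 63.1°

63.1°


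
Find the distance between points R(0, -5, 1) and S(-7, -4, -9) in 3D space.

d = √[(x₂-x₁)² + (y₂-y₁)² + (z₂-z₁)²]
  = √[(-7)² + 1² + (-10)²]
  = √[49 + 1 + 100]
  = √150
  ≈ 12.25

12.25


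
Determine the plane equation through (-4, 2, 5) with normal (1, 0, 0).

The plane through P with normal n = (a, b, c) satisfies n·(r - P) = 0,
i.e. ax + by + cz = a·x₀ + b·y₀ + c·z₀.
d = 1·(-4) + 0·2 + 0·5
  = -4 + 0 + 0
  = -4
Equation: x = -4

x = -4


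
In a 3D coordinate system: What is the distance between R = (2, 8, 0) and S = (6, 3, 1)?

d = √[(x₂-x₁)² + (y₂-y₁)² + (z₂-z₁)²]
  = √[4² + (-5)² + 1²]
  = √[16 + 25 + 1]
  = √42
  ≈ 6.481

6.481


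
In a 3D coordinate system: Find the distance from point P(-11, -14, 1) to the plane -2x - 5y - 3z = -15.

distance = |a·x₀ + b·y₀ + c·z₀ - d| / √(a² + b² + c²)
  = |(-2)·(-11) + (-5)·(-14) + (-3)·1 - (-15)| / √((-2)² + (-5)² + (-3)²)
  = |22 + 70 - 3 + 15| / √(4 + 25 + 9)
  = |104| / √38
  = 104 / 6.164
  ≈ 16.87

16.87


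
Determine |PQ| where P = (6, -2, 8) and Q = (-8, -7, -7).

d = √[(x₂-x₁)² + (y₂-y₁)² + (z₂-z₁)²]
  = √[(-14)² + (-5)² + (-15)²]
  = √[196 + 25 + 225]
  = √446
  ≈ 21.12

21.12


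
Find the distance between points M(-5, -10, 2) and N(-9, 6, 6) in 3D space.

d = √[(x₂-x₁)² + (y₂-y₁)² + (z₂-z₁)²]
  = √[(-4)² + 16² + 4²]
  = √[16 + 256 + 16]
  = √288
  ≈ 16.97

16.97


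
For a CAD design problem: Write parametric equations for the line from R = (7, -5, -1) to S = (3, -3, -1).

Direction vector d = S - R = (3 - 7, -3 + 5, -1 + 1) = (-4, 2, 0)
Parametric form r = R + t·d:
x = 7 - 4t, y = -5 + 2t, z = -1

x = 7 - 4t, y = -5 + 2t, z = -1


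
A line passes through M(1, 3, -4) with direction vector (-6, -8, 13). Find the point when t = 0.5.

P(t) = M + t·d
  = (1 + (-6)·0.5, 3 + (-8)·0.5, -4 + 13·0.5)
  = (1 - 3, 3 - 4, -4 + 6.5)
  = (-2, -1, 2.5)

(-2, -1, 2.5)


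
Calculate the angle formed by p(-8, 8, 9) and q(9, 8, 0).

p·q = (-8)·9 + 8·8 + 9·0 = -72 + 64 + 0 = -8
|p| = √((-8)² + 8² + 9²) = √209 ≈ 14.46
|q| = √(9² + 8² + 0²) = √145 ≈ 12.04
cos θ = (p·q)/(|p||q|) = -8/(14.46·12.04) ≈ -0.04596
θ = arccos(-0.04596) ≈ 92.63°

92.63°


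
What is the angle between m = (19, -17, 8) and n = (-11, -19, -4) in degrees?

m·n = 19·(-11) + (-17)·(-19) + 8·(-4) = -209 + 323 - 32 = 82
|m| = √(19² + (-17)² + 8²) = √714 ≈ 26.72
|n| = √((-11)² + (-19)² + (-4)²) = √498 ≈ 22.32
cos θ = (m·n)/(|m||n|) = 82/(26.72·22.32) ≈ 0.1375
θ = arccos(0.1375) ≈ 82.1°

82.1°


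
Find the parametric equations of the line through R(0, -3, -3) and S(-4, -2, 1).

Direction vector d = S - R = (-4 + 0, -2 + 3, 1 + 3) = (-4, 1, 4)
Parametric form r = R + t·d:
x = 0 - 4t, y = -3 + t, z = -3 + 4t

x = 0 - 4t, y = -3 + t, z = -3 + 4t


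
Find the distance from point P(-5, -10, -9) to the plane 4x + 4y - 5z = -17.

distance = |a·x₀ + b·y₀ + c·z₀ - d| / √(a² + b² + c²)
  = |4·(-5) + 4·(-10) + (-5)·(-9) - (-17)| / √(4² + 4² + (-5)²)
  = |-20 - 40 + 45 + 17| / √(16 + 16 + 25)
  = |2| / √57
  = 2 / 7.55
  ≈ 0.2649

0.2649


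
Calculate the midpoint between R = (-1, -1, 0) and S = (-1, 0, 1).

M = ((x₁+x₂)/2, (y₁+y₂)/2, (z₁+z₂)/2)
  = ((-1 - 1)/2, (-1 + 0)/2, (0 + 1)/2)
  = (-2/2, -1/2, 1/2)
  = (-1, -0.5, 0.5)

(-1, -0.5, 0.5)


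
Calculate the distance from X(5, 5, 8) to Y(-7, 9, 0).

d = √[(x₂-x₁)² + (y₂-y₁)² + (z₂-z₁)²]
  = √[(-12)² + 4² + (-8)²]
  = √[144 + 16 + 64]
  = √224
  ≈ 14.97

14.97


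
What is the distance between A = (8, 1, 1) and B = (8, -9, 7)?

d = √[(x₂-x₁)² + (y₂-y₁)² + (z₂-z₁)²]
  = √[0² + (-10)² + 6²]
  = √[0 + 100 + 36]
  = √136
  ≈ 11.66

11.66


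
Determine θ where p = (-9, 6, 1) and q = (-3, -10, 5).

p·q = (-9)·(-3) + 6·(-10) + 1·5 = 27 - 60 + 5 = -28
|p| = √((-9)² + 6² + 1²) = √118 ≈ 10.86
|q| = √((-3)² + (-10)² + 5²) = √134 ≈ 11.58
cos θ = (p·q)/(|p||q|) = -28/(10.86·11.58) ≈ -0.2227
θ = arccos(-0.2227) ≈ 102.9°

102.9°


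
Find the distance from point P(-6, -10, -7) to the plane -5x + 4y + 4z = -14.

distance = |a·x₀ + b·y₀ + c·z₀ - d| / √(a² + b² + c²)
  = |(-5)·(-6) + 4·(-10) + 4·(-7) - (-14)| / √((-5)² + 4² + 4²)
  = |30 - 40 - 28 + 14| / √(25 + 16 + 16)
  = |-24| / √57
  = 24 / 7.55
  ≈ 3.179

3.179


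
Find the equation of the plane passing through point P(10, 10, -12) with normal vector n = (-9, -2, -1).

The plane through P with normal n = (a, b, c) satisfies n·(r - P) = 0,
i.e. ax + by + cz = a·x₀ + b·y₀ + c·z₀.
d = (-9)·10 + (-2)·10 + (-1)·(-12)
  = -90 - 20 + 12
  = -98
Equation: -9x - 2y - z = -98

-9x - 2y - z = -98


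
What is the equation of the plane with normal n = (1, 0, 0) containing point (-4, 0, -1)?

The plane through P with normal n = (a, b, c) satisfies n·(r - P) = 0,
i.e. ax + by + cz = a·x₀ + b·y₀ + c·z₀.
d = 1·(-4) + 0·0 + 0·(-1)
  = -4 + 0 + 0
  = -4
Equation: x = -4

x = -4


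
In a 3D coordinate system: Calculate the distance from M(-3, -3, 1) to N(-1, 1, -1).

d = √[(x₂-x₁)² + (y₂-y₁)² + (z₂-z₁)²]
  = √[2² + 4² + (-2)²]
  = √[4 + 16 + 4]
  = √24
  ≈ 4.899

4.899


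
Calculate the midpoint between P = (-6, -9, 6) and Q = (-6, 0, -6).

M = ((x₁+x₂)/2, (y₁+y₂)/2, (z₁+z₂)/2)
  = ((-6 - 6)/2, (-9 + 0)/2, (6 - 6)/2)
  = (-12/2, -9/2, 0/2)
  = (-6, -4.5, 0)

(-6, -4.5, 0)


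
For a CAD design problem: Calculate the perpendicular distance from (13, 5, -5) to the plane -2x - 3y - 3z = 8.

distance = |a·x₀ + b·y₀ + c·z₀ - d| / √(a² + b² + c²)
  = |(-2)·13 + (-3)·5 + (-3)·(-5) - 8| / √((-2)² + (-3)² + (-3)²)
  = |-26 - 15 + 15 - 8| / √(4 + 9 + 9)
  = |-34| / √22
  = 34 / 4.69
  ≈ 7.249

7.249


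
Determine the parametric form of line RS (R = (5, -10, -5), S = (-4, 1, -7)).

Direction vector d = S - R = (-4 - 5, 1 + 10, -7 + 5) = (-9, 11, -2)
Parametric form r = R + t·d:
x = 5 - 9t, y = -10 + 11t, z = -5 - 2t

x = 5 - 9t, y = -10 + 11t, z = -5 - 2t


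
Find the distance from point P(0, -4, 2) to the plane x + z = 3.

distance = |a·x₀ + b·y₀ + c·z₀ - d| / √(a² + b² + c²)
  = |1·0 + 0·(-4) + 1·2 - 3| / √(1² + 0² + 1²)
  = |0 + 0 + 2 - 3| / √(1 + 0 + 1)
  = |-1| / √2
  = 1 / 1.414
  ≈ 0.7071

0.7071


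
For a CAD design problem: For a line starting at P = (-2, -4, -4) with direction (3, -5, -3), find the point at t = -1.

P(t) = P + t·d
  = (-2 + 3·(-1), -4 + (-5)·(-1), -4 + (-3)·(-1))
  = (-2 - 3, -4 + 5, -4 + 3)
  = (-5, 1, -1)

(-5, 1, -1)


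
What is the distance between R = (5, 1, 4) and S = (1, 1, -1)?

d = √[(x₂-x₁)² + (y₂-y₁)² + (z₂-z₁)²]
  = √[(-4)² + 0² + (-5)²]
  = √[16 + 0 + 25]
  = √41
  ≈ 6.403

6.403


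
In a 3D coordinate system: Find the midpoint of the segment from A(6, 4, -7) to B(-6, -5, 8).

M = ((x₁+x₂)/2, (y₁+y₂)/2, (z₁+z₂)/2)
  = ((6 - 6)/2, (4 - 5)/2, (-7 + 8)/2)
  = (0/2, -1/2, 1/2)
  = (0, -0.5, 0.5)

(0, -0.5, 0.5)


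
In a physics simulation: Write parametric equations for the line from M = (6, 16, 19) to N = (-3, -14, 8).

Direction vector d = N - M = (-3 - 6, -14 - 16, 8 - 19) = (-9, -30, -11)
Parametric form r = M + t·d:
x = 6 - 9t, y = 16 - 30t, z = 19 - 11t

x = 6 - 9t, y = 16 - 30t, z = 19 - 11t


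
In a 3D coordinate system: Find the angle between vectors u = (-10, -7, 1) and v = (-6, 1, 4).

u·v = (-10)·(-6) + (-7)·1 + 1·4 = 60 - 7 + 4 = 57
|u| = √((-10)² + (-7)² + 1²) = √150 ≈ 12.25
|v| = √((-6)² + 1² + 4²) = √53 ≈ 7.28
cos θ = (u·v)/(|u||v|) = 57/(12.25·7.28) ≈ 0.6393
θ = arccos(0.6393) ≈ 50.26°

50.26°


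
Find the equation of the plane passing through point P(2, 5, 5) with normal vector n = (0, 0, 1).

The plane through P with normal n = (a, b, c) satisfies n·(r - P) = 0,
i.e. ax + by + cz = a·x₀ + b·y₀ + c·z₀.
d = 0·2 + 0·5 + 1·5
  = 0 + 0 + 5
  = 5
Equation: z = 5

z = 5


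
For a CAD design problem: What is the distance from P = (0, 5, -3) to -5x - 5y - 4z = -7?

distance = |a·x₀ + b·y₀ + c·z₀ - d| / √(a² + b² + c²)
  = |(-5)·0 + (-5)·5 + (-4)·(-3) - (-7)| / √((-5)² + (-5)² + (-4)²)
  = |0 - 25 + 12 + 7| / √(25 + 25 + 16)
  = |-6| / √66
  = 6 / 8.124
  ≈ 0.7385

0.7385


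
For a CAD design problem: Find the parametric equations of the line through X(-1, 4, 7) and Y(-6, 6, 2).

Direction vector d = Y - X = (-6 + 1, 6 - 4, 2 - 7) = (-5, 2, -5)
Parametric form r = X + t·d:
x = -1 - 5t, y = 4 + 2t, z = 7 - 5t

x = -1 - 5t, y = 4 + 2t, z = 7 - 5t


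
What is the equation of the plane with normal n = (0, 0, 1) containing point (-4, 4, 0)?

The plane through P with normal n = (a, b, c) satisfies n·(r - P) = 0,
i.e. ax + by + cz = a·x₀ + b·y₀ + c·z₀.
d = 0·(-4) + 0·4 + 1·0
  = 0 + 0 + 0
  = 0
Equation: z = 0

z = 0


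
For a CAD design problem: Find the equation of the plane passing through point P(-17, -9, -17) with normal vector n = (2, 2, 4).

The plane through P with normal n = (a, b, c) satisfies n·(r - P) = 0,
i.e. ax + by + cz = a·x₀ + b·y₀ + c·z₀.
d = 2·(-17) + 2·(-9) + 4·(-17)
  = -34 - 18 - 68
  = -120
Equation: 2x + 2y + 4z = -120

2x + 2y + 4z = -120


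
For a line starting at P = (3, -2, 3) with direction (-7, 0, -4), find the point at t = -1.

P(t) = P + t·d
  = (3 + (-7)·(-1), -2 + 0·(-1), 3 + (-4)·(-1))
  = (3 + 7, -2 + 0, 3 + 4)
  = (10, -2, 7)

(10, -2, 7)


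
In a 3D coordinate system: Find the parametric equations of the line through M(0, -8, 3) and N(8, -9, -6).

Direction vector d = N - M = (8 + 0, -9 + 8, -6 - 3) = (8, -1, -9)
Parametric form r = M + t·d:
x = 0 + 8t, y = -8 - t, z = 3 - 9t

x = 0 + 8t, y = -8 - t, z = 3 - 9t


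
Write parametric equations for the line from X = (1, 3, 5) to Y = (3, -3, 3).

Direction vector d = Y - X = (3 - 1, -3 - 3, 3 - 5) = (2, -6, -2)
Parametric form r = X + t·d:
x = 1 + 2t, y = 3 - 6t, z = 5 - 2t

x = 1 + 2t, y = 3 - 6t, z = 5 - 2t


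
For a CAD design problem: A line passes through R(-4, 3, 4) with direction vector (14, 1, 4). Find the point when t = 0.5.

P(t) = R + t·d
  = (-4 + 14·0.5, 3 + 1·0.5, 4 + 4·0.5)
  = (-4 + 7, 3 + 0.5, 4 + 2)
  = (3, 3.5, 6)

(3, 3.5, 6)


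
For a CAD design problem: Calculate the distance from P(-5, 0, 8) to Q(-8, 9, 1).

d = √[(x₂-x₁)² + (y₂-y₁)² + (z₂-z₁)²]
  = √[(-3)² + 9² + (-7)²]
  = √[9 + 81 + 49]
  = √139
  ≈ 11.79

11.79


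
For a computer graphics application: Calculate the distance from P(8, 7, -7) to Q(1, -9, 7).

d = √[(x₂-x₁)² + (y₂-y₁)² + (z₂-z₁)²]
  = √[(-7)² + (-16)² + 14²]
  = √[49 + 256 + 196]
  = √501
  ≈ 22.38

22.38


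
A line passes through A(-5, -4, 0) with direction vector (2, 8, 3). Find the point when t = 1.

P(t) = A + t·d
  = (-5 + 2·1, -4 + 8·1, 0 + 3·1)
  = (-5 + 2, -4 + 8, 0 + 3)
  = (-3, 4, 3)

(-3, 4, 3)


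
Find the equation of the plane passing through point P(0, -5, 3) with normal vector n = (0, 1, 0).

The plane through P with normal n = (a, b, c) satisfies n·(r - P) = 0,
i.e. ax + by + cz = a·x₀ + b·y₀ + c·z₀.
d = 0·0 + 1·(-5) + 0·3
  = 0 - 5 + 0
  = -5
Equation: y = -5

y = -5


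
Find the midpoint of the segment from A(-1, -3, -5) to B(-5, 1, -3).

M = ((x₁+x₂)/2, (y₁+y₂)/2, (z₁+z₂)/2)
  = ((-1 - 5)/2, (-3 + 1)/2, (-5 - 3)/2)
  = (-6/2, -2/2, -8/2)
  = (-3, -1, -4)

(-3, -1, -4)


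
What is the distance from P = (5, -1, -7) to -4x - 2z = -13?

distance = |a·x₀ + b·y₀ + c·z₀ - d| / √(a² + b² + c²)
  = |(-4)·5 + 0·(-1) + (-2)·(-7) - (-13)| / √((-4)² + 0² + (-2)²)
  = |-20 + 0 + 14 + 13| / √(16 + 0 + 4)
  = |7| / √20
  = 7 / 4.472
  ≈ 1.565

1.565


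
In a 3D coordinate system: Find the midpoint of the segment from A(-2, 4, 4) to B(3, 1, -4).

M = ((x₁+x₂)/2, (y₁+y₂)/2, (z₁+z₂)/2)
  = ((-2 + 3)/2, (4 + 1)/2, (4 - 4)/2)
  = (1/2, 5/2, 0/2)
  = (0.5, 2.5, 0)

(0.5, 2.5, 0)


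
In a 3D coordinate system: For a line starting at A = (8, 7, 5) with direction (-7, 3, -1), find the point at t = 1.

P(t) = A + t·d
  = (8 + (-7)·1, 7 + 3·1, 5 + (-1)·1)
  = (8 - 7, 7 + 3, 5 - 1)
  = (1, 10, 4)

(1, 10, 4)


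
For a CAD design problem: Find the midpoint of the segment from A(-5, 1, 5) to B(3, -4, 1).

M = ((x₁+x₂)/2, (y₁+y₂)/2, (z₁+z₂)/2)
  = ((-5 + 3)/2, (1 - 4)/2, (5 + 1)/2)
  = (-2/2, -3/2, 6/2)
  = (-1, -1.5, 3)

(-1, -1.5, 3)


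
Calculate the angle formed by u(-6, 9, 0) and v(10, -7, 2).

u·v = (-6)·10 + 9·(-7) + 0·2 = -60 - 63 + 0 = -123
|u| = √((-6)² + 9² + 0²) = √117 ≈ 10.82
|v| = √(10² + (-7)² + 2²) = √153 ≈ 12.37
cos θ = (u·v)/(|u||v|) = -123/(10.82·12.37) ≈ -0.9193
θ = arccos(-0.9193) ≈ 156.8°

156.8°


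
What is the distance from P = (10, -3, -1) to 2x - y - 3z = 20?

distance = |a·x₀ + b·y₀ + c·z₀ - d| / √(a² + b² + c²)
  = |2·10 + (-1)·(-3) + (-3)·(-1) - 20| / √(2² + (-1)² + (-3)²)
  = |20 + 3 + 3 - 20| / √(4 + 1 + 9)
  = |6| / √14
  = 6 / 3.742
  ≈ 1.604

1.604


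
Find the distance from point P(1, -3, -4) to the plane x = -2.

distance = |a·x₀ + b·y₀ + c·z₀ - d| / √(a² + b² + c²)
  = |1·1 + 0·(-3) + 0·(-4) - (-2)| / √(1² + 0² + 0²)
  = |1 + 0 + 0 + 2| / √(1 + 0 + 0)
  = |3| / √1
  = 3 / 1
  ≈ 3

3


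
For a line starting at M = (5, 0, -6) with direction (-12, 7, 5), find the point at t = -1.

P(t) = M + t·d
  = (5 + (-12)·(-1), 0 + 7·(-1), -6 + 5·(-1))
  = (5 + 12, 0 - 7, -6 - 5)
  = (17, -7, -11)

(17, -7, -11)


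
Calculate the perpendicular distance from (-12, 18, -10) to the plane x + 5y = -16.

distance = |a·x₀ + b·y₀ + c·z₀ - d| / √(a² + b² + c²)
  = |1·(-12) + 5·18 + 0·(-10) - (-16)| / √(1² + 5² + 0²)
  = |-12 + 90 + 0 + 16| / √(1 + 25 + 0)
  = |94| / √26
  = 94 / 5.099
  ≈ 18.43

18.43


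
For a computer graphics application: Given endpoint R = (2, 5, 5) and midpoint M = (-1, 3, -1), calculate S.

S = 2M - R
  = (2·(-1) - 2, 2·3 - 5, 2·(-1) - 5)
  = (-2 - 2, 6 - 5, -2 - 5)
  = (-4, 1, -7)

(-4, 1, -7)


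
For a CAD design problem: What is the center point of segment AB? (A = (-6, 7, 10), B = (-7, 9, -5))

M = ((x₁+x₂)/2, (y₁+y₂)/2, (z₁+z₂)/2)
  = ((-6 - 7)/2, (7 + 9)/2, (10 - 5)/2)
  = (-13/2, 16/2, 5/2)
  = (-6.5, 8, 2.5)

(-6.5, 8, 2.5)


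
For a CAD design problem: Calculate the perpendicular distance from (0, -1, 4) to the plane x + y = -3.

distance = |a·x₀ + b·y₀ + c·z₀ - d| / √(a² + b² + c²)
  = |1·0 + 1·(-1) + 0·4 - (-3)| / √(1² + 1² + 0²)
  = |0 - 1 + 0 + 3| / √(1 + 1 + 0)
  = |2| / √2
  = 2 / 1.414
  ≈ 1.414

1.414


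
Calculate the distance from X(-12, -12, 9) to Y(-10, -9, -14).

d = √[(x₂-x₁)² + (y₂-y₁)² + (z₂-z₁)²]
  = √[2² + 3² + (-23)²]
  = √[4 + 9 + 529]
  = √542
  ≈ 23.28

23.28


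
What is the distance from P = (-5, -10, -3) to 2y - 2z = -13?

distance = |a·x₀ + b·y₀ + c·z₀ - d| / √(a² + b² + c²)
  = |0·(-5) + 2·(-10) + (-2)·(-3) - (-13)| / √(0² + 2² + (-2)²)
  = |0 - 20 + 6 + 13| / √(0 + 4 + 4)
  = |-1| / √8
  = 1 / 2.828
  ≈ 0.3536

0.3536
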